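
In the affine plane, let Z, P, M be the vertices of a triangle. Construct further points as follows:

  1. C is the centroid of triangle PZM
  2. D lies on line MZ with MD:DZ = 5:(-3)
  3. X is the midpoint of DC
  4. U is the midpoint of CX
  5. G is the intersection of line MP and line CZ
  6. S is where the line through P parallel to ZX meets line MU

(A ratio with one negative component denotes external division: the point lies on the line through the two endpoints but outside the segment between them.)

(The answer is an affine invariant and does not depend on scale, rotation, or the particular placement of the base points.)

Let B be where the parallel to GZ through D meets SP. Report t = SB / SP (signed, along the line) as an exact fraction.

t = 65/63

Assign Z = (0, 0), P = (1, 0), M = (0, 1) — the answer is frame-independent, so this choice is without loss of generality.
1. C is the centroid of triangle PZM ⇒ C = (1/3, 1/3)
2. D lies on line MZ with MD:DZ = 5:(-3) ⇒ D = (0, -3/2)
3. X is the midpoint of DC ⇒ X = (1/6, -7/12)
4. U is the midpoint of CX ⇒ U = (1/4, -1/8)
5. G is the intersection of line MP and line CZ ⇒ G = (1/2, 1/2)
6. S is where the line through P parallel to ZX meets line MU ⇒ S = (-5/2, 49/4)
through D parallel to GZ: direction (-1/2, -1/2); meets SP at B = (10/9, -7/18)
B = S + t·(P−S) with t = 65/63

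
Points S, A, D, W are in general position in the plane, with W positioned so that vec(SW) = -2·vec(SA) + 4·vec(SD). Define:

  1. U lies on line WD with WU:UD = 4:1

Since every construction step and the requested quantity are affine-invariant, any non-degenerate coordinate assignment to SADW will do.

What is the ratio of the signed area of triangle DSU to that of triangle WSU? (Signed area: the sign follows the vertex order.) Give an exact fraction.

[DSU]:[WSU] = -1/4

Set S = (0, 0), A = (1, 0), D = (0, 1), W = (-2, 4); any affine frame gives the same invariant.
1. U lies on line WD with WU:UD = 4:1 ⇒ U = (-2/5, 8/5)
2·[DSU] = -2/5, 2·[WSU] = 8/5
[DSU]:[WSU] = -2/5:8/5 = -1/4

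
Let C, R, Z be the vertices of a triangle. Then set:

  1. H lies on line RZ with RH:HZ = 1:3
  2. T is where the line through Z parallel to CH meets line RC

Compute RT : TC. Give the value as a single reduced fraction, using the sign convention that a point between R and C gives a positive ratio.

RT:TC = -4/3

Choose coordinates C = (0, 0), R = (1, 0), Z = (0, 1).
1. H lies on line RZ with RH:HZ = 1:3 ⇒ H = (3/4, 1/4)
2. T is where the line through Z parallel to CH meets line RC ⇒ T = (-3, 0)
T = R + t·(C−R) with t = 4, so RT:TC = t:(1−t) = 4:-3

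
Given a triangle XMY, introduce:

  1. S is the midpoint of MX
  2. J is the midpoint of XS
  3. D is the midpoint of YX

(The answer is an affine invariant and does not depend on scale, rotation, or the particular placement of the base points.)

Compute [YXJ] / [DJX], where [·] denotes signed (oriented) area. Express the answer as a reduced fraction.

[YXJ]:[DJX] = -2

Set X = (0, 0), M = (1, 0), Y = (0, 1); any affine frame gives the same invariant.
1. S is the midpoint of MX ⇒ S = (1/2, 0)
2. J is the midpoint of XS ⇒ J = (1/4, 0)
3. D is the midpoint of YX ⇒ D = (0, 1/2)
2·[YXJ] = 1/4, 2·[DJX] = -1/8
[YXJ]:[DJX] = 1/4:-1/8 = -2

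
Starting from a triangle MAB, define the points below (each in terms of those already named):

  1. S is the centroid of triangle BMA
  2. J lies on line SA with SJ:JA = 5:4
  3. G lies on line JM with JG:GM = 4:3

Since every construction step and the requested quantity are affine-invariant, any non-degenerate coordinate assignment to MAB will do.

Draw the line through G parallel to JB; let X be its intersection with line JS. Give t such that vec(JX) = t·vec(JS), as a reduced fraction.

t = 76/35

Work in coordinates with M = (0, 0), A = (1, 0), B = (0, 1).
1. S is the centroid of triangle BMA ⇒ S = (1/3, 1/3)
2. J lies on line SA with SJ:JA = 5:4 ⇒ J = (19/27, 4/27)
3. G lies on line JM with JG:GM = 4:3 ⇒ G = (19/63, 4/63)
through G parallel to JB: direction (-19/27, 23/27); meets JS at X = (-19/189, 104/189)
X = J + t·(S−J) with t = 76/35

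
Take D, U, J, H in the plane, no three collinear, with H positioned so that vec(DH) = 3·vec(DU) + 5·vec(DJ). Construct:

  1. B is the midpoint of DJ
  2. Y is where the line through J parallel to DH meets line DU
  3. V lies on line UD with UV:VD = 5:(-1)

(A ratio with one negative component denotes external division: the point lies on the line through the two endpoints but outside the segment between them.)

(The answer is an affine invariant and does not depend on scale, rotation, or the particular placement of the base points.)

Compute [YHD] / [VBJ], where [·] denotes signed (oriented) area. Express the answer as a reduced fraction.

Set D = (0, 0), U = (1, 0), J = (0, 1), H = (3, 5); any affine frame gives the same invariant.
1. B is the midpoint of DJ ⇒ B = (0, 1/2)
2. Y is where the line through J parallel to DH meets line DU ⇒ Y = (-3/5, 0)
3. V lies on line UD with UV:VD = 5:(-1) ⇒ V = (-1/4, 0)
2·[YHD] = -3, 2·[VBJ] = 1/8
[YHD]:[VBJ] = -3:1/8 = -24

[YHD]:[VBJ] = -24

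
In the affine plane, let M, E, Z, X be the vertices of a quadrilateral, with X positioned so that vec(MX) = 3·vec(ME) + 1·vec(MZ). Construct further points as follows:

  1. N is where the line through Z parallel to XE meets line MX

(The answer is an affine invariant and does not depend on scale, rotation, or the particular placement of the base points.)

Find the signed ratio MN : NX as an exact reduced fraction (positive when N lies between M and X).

MN:NX = -2/3

Set M = (0, 0), E = (1, 0), Z = (0, 1), X = (3, 1); any affine frame gives the same invariant.
1. N is where the line through Z parallel to XE meets line MX ⇒ N = (-6, -2)
N = M + t·(X−M) with t = -2, so MN:NX = t:(1−t) = -2:3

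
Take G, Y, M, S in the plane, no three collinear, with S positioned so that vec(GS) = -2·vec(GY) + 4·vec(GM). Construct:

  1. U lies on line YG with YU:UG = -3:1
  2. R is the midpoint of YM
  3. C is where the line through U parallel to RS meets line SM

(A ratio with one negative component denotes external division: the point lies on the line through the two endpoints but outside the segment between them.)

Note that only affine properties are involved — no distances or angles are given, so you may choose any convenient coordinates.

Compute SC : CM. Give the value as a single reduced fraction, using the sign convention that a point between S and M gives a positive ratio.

Set G = (0, 0), Y = (1, 0), M = (0, 1), S = (-2, 4); any affine frame gives the same invariant.
1. U lies on line YG with YU:UG = -3:1 ⇒ U = (-1/2, 0)
2. R is the midpoint of YM ⇒ R = (1/2, 1/2)
3. C is where the line through U parallel to RS meets line SM ⇒ C = (17, -49/2)
C = S + t·(M−S) with t = 19/2, so SC:CM = t:(1−t) = 19/2:-17/2

SC:CM = -19/17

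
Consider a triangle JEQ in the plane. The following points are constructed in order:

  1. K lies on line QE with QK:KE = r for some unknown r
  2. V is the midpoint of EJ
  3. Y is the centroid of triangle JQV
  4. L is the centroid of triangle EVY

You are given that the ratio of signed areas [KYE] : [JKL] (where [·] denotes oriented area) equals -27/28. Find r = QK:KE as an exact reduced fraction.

r = 1/3

Set J = (0, 0), E = (1, 0), Q = (0, 1); any affine frame gives the same invariant.
1. With QK:KE = r, write λ = r/(r+1) so K = Q + λ·(E−Q); K is affine-linear in λ
2. V is the midpoint of EJ ⇒ V = (1/2, 0)
3. Y is the centroid of triangle JQV ⇒ Y = (1/6, 1/3)
4. L is the centroid of triangle EVY ⇒ L = (5/9, 1/9)
Every point depending on K is an affine combination of K and λ-independent points, so each such coordinate is linear in λ; the λ² term in each signed area is a multiple of (E−Q)×(E−Q) = 0, so 2·[KYE] and 2·[JKL] are each linear in λ. Evaluating at λ=0 and λ=1:
  2·[KYE] = -1/2·λ + 1/2,   2·[JKL] = 2/3·λ − 5/9
So [KYE]:[JKL] = (-1/2·λ + 1/2) / (2/3·λ − 5/9). Setting this equal to -27/28:
  -1/2·λ + 1/2 = -27/28·(2/3·λ − 5/9)  ⇒  λ = 1/4
Then r = λ/(1−λ) = (1/4)/(3/4) = 1/3. Check: with r = 1/3, K = (1/4, 3/4) and [KYE]:[JKL] = -27/28 as required.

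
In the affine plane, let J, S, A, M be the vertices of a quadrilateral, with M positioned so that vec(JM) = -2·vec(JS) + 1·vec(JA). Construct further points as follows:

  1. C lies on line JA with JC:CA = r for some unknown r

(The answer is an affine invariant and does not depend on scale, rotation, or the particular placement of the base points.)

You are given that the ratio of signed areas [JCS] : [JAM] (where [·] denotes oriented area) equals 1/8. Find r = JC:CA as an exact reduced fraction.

Work in coordinates with J = (0, 0), S = (1, 0), A = (0, 1), M = (-2, 1).
1. With JC:CA = r, write λ = r/(r+1) so C = J + λ·(A−J); C is affine-linear in λ
Every point depending on C is an affine combination of C and λ-independent points, so each such coordinate is linear in λ; the λ² term in each signed area is a multiple of (A−J)×(A−J) = 0, so 2·[JCS] and 2·[JAM] are each linear in λ. Evaluating at λ=0 and λ=1:
  2·[JCS] = −λ,   2·[JAM] = 2
So [JCS]:[JAM] = (−λ) / (2). Setting this equal to 1/8:
  −λ = 1/8·(2)  ⇒  λ = -1/4
Then r = λ/(1−λ) = (-1/4)/(5/4) = -1/5. Check: with r = -1/5, C = (0, -1/4) and [JCS]:[JAM] = 1/8 as required.

r = -1/5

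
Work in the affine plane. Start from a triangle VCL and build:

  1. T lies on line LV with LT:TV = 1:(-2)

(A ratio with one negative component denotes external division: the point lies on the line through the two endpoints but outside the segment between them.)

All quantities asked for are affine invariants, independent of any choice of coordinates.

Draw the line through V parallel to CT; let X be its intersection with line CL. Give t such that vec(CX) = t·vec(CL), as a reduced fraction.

Work in coordinates with V = (0, 0), C = (1, 0), L = (0, 1).
1. T lies on line LV with LT:TV = 1:(-2) ⇒ T = (0, 2)
through V parallel to CT: direction (-1, 2); meets CL at X = (-1, 2)
X = C + t·(L−C) with t = 2

t = 2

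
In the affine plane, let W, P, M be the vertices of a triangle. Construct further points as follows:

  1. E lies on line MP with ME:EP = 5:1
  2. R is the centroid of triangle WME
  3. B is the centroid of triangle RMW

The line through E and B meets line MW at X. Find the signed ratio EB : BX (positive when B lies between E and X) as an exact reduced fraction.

Assign W = (0, 0), P = (1, 0), M = (0, 1) — the answer is frame-independent, so this choice is without loss of generality.
1. E lies on line MP with ME:EP = 5:1 ⇒ E = (5/6, 1/6)
2. R is the centroid of triangle WME ⇒ R = (5/18, 7/18)
3. B is the centroid of triangle RMW ⇒ B = (5/54, 25/54)
line EB meets MW at X = (0, 1/2)
B = E + t·(X−E) with t = 8/9, so EB:BX = 8/9:1/9

EB:BX = 8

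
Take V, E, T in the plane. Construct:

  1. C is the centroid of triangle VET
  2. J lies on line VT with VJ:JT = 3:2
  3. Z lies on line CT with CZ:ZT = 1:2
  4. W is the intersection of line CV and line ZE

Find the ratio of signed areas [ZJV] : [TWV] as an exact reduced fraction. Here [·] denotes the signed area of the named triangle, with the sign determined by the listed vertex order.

[ZJV]:[TWV] = -8/25

Choose coordinates V = (0, 0), E = (1, 0), T = (0, 1).
1. C is the centroid of triangle VET ⇒ C = (1/3, 1/3)
2. J lies on line VT with VJ:JT = 3:2 ⇒ J = (0, 3/5)
3. Z lies on line CT with CZ:ZT = 1:2 ⇒ Z = (2/9, 5/9)
4. W is the intersection of line CV and line ZE ⇒ W = (5/12, 5/12)
2·[ZJV] = 2/15, 2·[TWV] = -5/12
[ZJV]:[TWV] = 2/15:-5/12 = -8/25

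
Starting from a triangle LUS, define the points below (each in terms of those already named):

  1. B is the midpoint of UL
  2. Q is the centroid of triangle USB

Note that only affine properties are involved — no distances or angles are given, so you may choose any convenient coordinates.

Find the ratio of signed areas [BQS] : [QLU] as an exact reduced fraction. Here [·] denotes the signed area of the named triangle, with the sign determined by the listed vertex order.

Work in coordinates with L = (0, 0), U = (1, 0), S = (0, 1).
1. B is the midpoint of UL ⇒ B = (1/2, 0)
2. Q is the centroid of triangle USB ⇒ Q = (1/2, 1/3)
2·[BQS] = 1/6, 2·[QLU] = 1/3
[BQS]:[QLU] = 1/6:1/3 = 1/2

[BQS]:[QLU] = 1/2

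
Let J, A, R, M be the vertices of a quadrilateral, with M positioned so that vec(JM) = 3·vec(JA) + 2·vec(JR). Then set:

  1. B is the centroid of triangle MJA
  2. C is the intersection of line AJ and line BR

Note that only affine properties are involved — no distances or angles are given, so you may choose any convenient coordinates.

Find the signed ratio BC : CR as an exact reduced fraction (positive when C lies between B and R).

Set J = (0, 0), A = (1, 0), R = (0, 1), M = (3, 2); any affine frame gives the same invariant.
1. B is the centroid of triangle MJA ⇒ B = (4/3, 2/3)
2. C is the intersection of line AJ and line BR ⇒ C = (4, 0)
C = B + t·(R−B) with t = -2, so BC:CR = t:(1−t) = -2:3

BC:CR = -2/3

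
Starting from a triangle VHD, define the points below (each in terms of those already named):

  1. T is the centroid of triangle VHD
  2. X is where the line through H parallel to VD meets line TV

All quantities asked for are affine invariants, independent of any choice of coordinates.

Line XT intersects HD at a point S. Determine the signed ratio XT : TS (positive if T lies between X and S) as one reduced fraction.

XT:TS = -4

Work in coordinates with V = (0, 0), H = (1, 0), D = (0, 1).
1. T is the centroid of triangle VHD ⇒ T = (1/3, 1/3)
2. X is where the line through H parallel to VD meets line TV ⇒ X = (1, 1)
line XT meets HD at S = (1/2, 1/2)
T = X + t·(S−X) with t = 4/3, so XT:TS = 4/3:-1/3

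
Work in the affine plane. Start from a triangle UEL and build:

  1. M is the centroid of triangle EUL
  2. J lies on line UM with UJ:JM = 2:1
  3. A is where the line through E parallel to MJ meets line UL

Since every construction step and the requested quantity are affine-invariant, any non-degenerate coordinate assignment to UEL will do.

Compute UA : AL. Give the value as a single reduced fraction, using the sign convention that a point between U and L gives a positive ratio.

UA:AL = -1/2

Choose coordinates U = (0, 0), E = (1, 0), L = (0, 1).
1. M is the centroid of triangle EUL ⇒ M = (1/3, 1/3)
2. J lies on line UM with UJ:JM = 2:1 ⇒ J = (2/9, 2/9)
3. A is where the line through E parallel to MJ meets line UL ⇒ A = (0, -1)
A = U + t·(L−U) with t = -1, so UA:AL = t:(1−t) = -1:2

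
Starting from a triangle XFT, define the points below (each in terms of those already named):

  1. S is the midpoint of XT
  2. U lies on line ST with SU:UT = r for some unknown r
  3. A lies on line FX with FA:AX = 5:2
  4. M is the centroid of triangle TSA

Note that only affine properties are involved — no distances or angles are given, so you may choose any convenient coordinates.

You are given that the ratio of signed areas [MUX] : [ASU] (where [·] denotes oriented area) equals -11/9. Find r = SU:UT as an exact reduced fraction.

r = 3/5

Choose coordinates X = (0, 0), F = (1, 0), T = (0, 1).
1. S is the midpoint of XT ⇒ S = (0, 1/2)
2. With SU:UT = r, write λ = r/(r+1) so U = S + λ·(T−S); U is affine-linear in λ
3. A lies on line FX with FA:AX = 5:2 ⇒ A = (2/7, 0)
4. M is the centroid of triangle TSA ⇒ M = (2/21, 1/2)
Every point depending on U is an affine combination of U and λ-independent points, so each such coordinate is linear in λ; the λ² term in each signed area is a multiple of (T−S)×(T−S) = 0, so 2·[MUX] and 2·[ASU] are each linear in λ. Evaluating at λ=0 and λ=1:
  2·[MUX] = 1/21·λ + 1/21,   2·[ASU] = -1/7·λ
So [MUX]:[ASU] = (1/21·λ + 1/21) / (-1/7·λ). Setting this equal to -11/9:
  1/21·λ + 1/21 = -11/9·(-1/7·λ)  ⇒  λ = 3/8
Then r = λ/(1−λ) = (3/8)/(5/8) = 3/5. Check: with r = 3/5, U = (0, 11/16) and [MUX]:[ASU] = -11/9 as required.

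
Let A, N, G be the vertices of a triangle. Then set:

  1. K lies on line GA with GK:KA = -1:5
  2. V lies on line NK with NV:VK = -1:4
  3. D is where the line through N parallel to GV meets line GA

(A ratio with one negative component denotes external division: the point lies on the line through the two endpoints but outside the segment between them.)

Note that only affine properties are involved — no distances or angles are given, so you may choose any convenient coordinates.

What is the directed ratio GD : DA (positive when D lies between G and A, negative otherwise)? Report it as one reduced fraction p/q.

Assign A = (0, 0), N = (1, 0), G = (0, 1) — the answer is frame-independent, so this choice is without loss of generality.
1. K lies on line GA with GK:KA = -1:5 ⇒ K = (0, 5/4)
2. V lies on line NK with NV:VK = -1:4 ⇒ V = (4/3, -5/12)
3. D is where the line through N parallel to GV meets line GA ⇒ D = (0, 17/16)
D = G + t·(A−G) with t = -1/16, so GD:DA = t:(1−t) = -1/16:17/16

GD:DA = -1/17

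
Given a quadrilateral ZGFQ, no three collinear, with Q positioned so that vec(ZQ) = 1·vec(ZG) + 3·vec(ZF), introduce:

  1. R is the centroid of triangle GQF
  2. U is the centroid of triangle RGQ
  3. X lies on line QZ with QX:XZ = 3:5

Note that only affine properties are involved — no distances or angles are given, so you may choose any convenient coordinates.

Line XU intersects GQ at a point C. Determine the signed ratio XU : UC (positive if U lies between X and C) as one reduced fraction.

XU:UC = 19/8

Work in coordinates with Z = (0, 0), G = (1, 0), F = (0, 1), Q = (1, 3).
1. R is the centroid of triangle GQF ⇒ R = (2/3, 4/3)
2. U is the centroid of triangle RGQ ⇒ U = (8/9, 13/9)
3. X lies on line QZ with QX:XZ = 3:5 ⇒ X = (5/8, 15/8)
line XU meets GQ at C = (1, 24/19)
U = X + t·(C−X) with t = 19/27, so XU:UC = 19/27:8/27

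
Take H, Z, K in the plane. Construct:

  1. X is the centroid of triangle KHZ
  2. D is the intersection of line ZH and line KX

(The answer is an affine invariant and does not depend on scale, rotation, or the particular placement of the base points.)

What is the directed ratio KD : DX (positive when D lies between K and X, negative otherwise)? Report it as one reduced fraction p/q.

KD:DX = -3

Assign H = (0, 0), Z = (1, 0), K = (0, 1) — the answer is frame-independent, so this choice is without loss of generality.
1. X is the centroid of triangle KHZ ⇒ X = (1/3, 1/3)
2. D is the intersection of line ZH and line KX ⇒ D = (1/2, 0)
D = K + t·(X−K) with t = 3/2, so KD:DX = t:(1−t) = 3/2:-1/2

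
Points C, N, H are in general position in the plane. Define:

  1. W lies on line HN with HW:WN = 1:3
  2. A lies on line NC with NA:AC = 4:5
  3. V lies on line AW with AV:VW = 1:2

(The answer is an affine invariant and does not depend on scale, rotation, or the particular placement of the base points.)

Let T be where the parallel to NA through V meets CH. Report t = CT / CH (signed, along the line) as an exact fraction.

Work in coordinates with C = (0, 0), N = (1, 0), H = (0, 1).
1. W lies on line HN with HW:WN = 1:3 ⇒ W = (1/4, 3/4)
2. A lies on line NC with NA:AC = 4:5 ⇒ A = (5/9, 0)
3. V lies on line AW with AV:VW = 1:2 ⇒ V = (49/108, 1/4)
through V parallel to NA: direction (-4/9, 0); meets CH at T = (0, 1/4)
T = C + t·(H−C) with t = 1/4

t = 1/4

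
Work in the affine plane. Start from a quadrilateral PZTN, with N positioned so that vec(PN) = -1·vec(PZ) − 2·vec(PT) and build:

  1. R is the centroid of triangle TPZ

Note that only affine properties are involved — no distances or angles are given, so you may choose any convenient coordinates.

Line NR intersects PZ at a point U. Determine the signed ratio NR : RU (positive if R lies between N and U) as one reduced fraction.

Assign P = (0, 0), Z = (1, 0), T = (0, 1), N = (-1, -2) — the answer is frame-independent, so this choice is without loss of generality.
1. R is the centroid of triangle TPZ ⇒ R = (1/3, 1/3)
line NR meets PZ at U = (1/7, 0)
R = N + t·(U−N) with t = 7/6, so NR:RU = 7/6:-1/6

NR:RU = -7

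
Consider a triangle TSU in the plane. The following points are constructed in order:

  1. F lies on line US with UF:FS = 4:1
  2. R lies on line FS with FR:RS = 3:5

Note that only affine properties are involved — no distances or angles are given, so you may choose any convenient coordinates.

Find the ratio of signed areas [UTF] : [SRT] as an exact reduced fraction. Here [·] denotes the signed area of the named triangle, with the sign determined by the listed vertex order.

Set T = (0, 0), S = (1, 0), U = (0, 1); any affine frame gives the same invariant.
1. F lies on line US with UF:FS = 4:1 ⇒ F = (4/5, 1/5)
2. R lies on line FS with FR:RS = 3:5 ⇒ R = (7/8, 1/8)
2·[UTF] = 4/5, 2·[SRT] = 1/8
[UTF]:[SRT] = 4/5:1/8 = 32/5

[UTF]:[SRT] = 32/5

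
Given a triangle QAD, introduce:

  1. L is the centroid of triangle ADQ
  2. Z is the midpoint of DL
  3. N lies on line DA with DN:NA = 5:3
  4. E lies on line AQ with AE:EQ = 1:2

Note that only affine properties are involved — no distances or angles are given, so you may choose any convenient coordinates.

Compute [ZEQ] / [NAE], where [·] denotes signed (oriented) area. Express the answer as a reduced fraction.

Work in coordinates with Q = (0, 0), A = (1, 0), D = (0, 1).
1. L is the centroid of triangle ADQ ⇒ L = (1/3, 1/3)
2. Z is the midpoint of DL ⇒ Z = (1/6, 2/3)
3. N lies on line DA with DN:NA = 5:3 ⇒ N = (5/8, 3/8)
4. E lies on line AQ with AE:EQ = 1:2 ⇒ E = (2/3, 0)
2·[ZEQ] = -4/9, 2·[NAE] = -1/8
[ZEQ]:[NAE] = -4/9:-1/8 = 32/9

[ZEQ]:[NAE] = 32/9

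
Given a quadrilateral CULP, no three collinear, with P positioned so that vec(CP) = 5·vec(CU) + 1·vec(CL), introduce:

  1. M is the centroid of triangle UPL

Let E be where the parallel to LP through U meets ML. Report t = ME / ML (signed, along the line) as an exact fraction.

Assign C = (0, 0), U = (1, 0), L = (0, 1), P = (5, 1) — the answer is frame-independent, so this choice is without loss of generality.
1. M is the centroid of triangle UPL ⇒ M = (2, 2/3)
through U parallel to LP: direction (5, 0); meets ML at E = (6, 0)
E = M + t·(L−M) with t = -2

t = -2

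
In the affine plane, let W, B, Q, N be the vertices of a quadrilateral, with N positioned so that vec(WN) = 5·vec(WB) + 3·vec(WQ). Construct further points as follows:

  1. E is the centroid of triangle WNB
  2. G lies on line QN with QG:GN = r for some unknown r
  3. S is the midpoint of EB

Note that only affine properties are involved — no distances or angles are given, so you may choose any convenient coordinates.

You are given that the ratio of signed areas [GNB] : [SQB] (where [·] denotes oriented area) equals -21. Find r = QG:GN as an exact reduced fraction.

Set W = (0, 0), B = (1, 0), Q = (0, 1), N = (5, 3); any affine frame gives the same invariant.
1. E is the centroid of triangle WNB ⇒ E = (2, 1)
2. With QG:GN = r, write λ = r/(r+1) so G = Q + λ·(N−Q); G is affine-linear in λ
3. S is the midpoint of EB ⇒ S = (3/2, 1/2)
Every point depending on G is an affine combination of G and λ-independent points, so each such coordinate is linear in λ; the λ² term in each signed area is a multiple of (N−Q)×(N−Q) = 0, so 2·[GNB] and 2·[SQB] are each linear in λ. Evaluating at λ=0 and λ=1:
  2·[GNB] = 7·λ − 7,   2·[SQB] = 1
So [GNB]:[SQB] = (7·λ − 7) / (1). Setting this equal to -21:
  7·λ − 7 = -21·(1)  ⇒  λ = -2
Then r = λ/(1−λ) = (-2)/(3) = -2/3. Check: with r = -2/3, G = (-10, -3) and [GNB]:[SQB] = -21 as required.

r = -2/3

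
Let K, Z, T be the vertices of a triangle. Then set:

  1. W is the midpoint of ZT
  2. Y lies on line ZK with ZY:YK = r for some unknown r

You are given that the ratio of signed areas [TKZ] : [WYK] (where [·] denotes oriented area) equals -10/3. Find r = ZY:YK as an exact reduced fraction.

r = 2/3

Assign K = (0, 0), Z = (1, 0), T = (0, 1) — the answer is frame-independent, so this choice is without loss of generality.
1. W is the midpoint of ZT ⇒ W = (1/2, 1/2)
2. With ZY:YK = r, write λ = r/(r+1) so Y = Z + λ·(K−Z); Y is affine-linear in λ
Every point depending on Y is an affine combination of Y and λ-independent points, so each such coordinate is linear in λ; the λ² term in each signed area is a multiple of (K−Z)×(K−Z) = 0, so 2·[TKZ] and 2·[WYK] are each linear in λ. Evaluating at λ=0 and λ=1:
  2·[TKZ] = 1,   2·[WYK] = 1/2·λ − 1/2
So [TKZ]:[WYK] = (1) / (1/2·λ − 1/2). Setting this equal to -10/3:
  1 = -10/3·(1/2·λ − 1/2)  ⇒  λ = 2/5
Then r = λ/(1−λ) = (2/5)/(3/5) = 2/3. Check: with r = 2/3, Y = (3/5, 0) and [TKZ]:[WYK] = -10/3 as required.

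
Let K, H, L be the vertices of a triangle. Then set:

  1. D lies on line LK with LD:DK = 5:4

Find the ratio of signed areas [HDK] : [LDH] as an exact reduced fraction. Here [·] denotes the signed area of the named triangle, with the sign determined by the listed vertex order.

Set K = (0, 0), H = (1, 0), L = (0, 1); any affine frame gives the same invariant.
1. D lies on line LK with LD:DK = 5:4 ⇒ D = (0, 4/9)
2·[HDK] = 4/9, 2·[LDH] = 5/9
[HDK]:[LDH] = 4/9:5/9 = 4/5

[HDK]:[LDH] = 4/5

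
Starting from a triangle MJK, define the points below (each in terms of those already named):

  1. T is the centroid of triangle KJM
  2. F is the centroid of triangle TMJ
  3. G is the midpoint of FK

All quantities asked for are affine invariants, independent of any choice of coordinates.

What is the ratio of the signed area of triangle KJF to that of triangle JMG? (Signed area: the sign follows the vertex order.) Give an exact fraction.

[KJF]:[JMG] = 4/5

Work in coordinates with M = (0, 0), J = (1, 0), K = (0, 1).
1. T is the centroid of triangle KJM ⇒ T = (1/3, 1/3)
2. F is the centroid of triangle TMJ ⇒ F = (4/9, 1/9)
3. G is the midpoint of FK ⇒ G = (2/9, 5/9)
2·[KJF] = -4/9, 2·[JMG] = -5/9
[KJF]:[JMG] = -4/9:-5/9 = 4/5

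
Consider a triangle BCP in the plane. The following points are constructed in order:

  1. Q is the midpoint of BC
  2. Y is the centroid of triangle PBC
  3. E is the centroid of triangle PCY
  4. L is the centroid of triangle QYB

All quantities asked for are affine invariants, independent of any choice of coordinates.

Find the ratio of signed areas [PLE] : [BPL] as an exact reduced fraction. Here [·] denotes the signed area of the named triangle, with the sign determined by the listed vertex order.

Choose coordinates B = (0, 0), C = (1, 0), P = (0, 1).
1. Q is the midpoint of BC ⇒ Q = (1/2, 0)
2. Y is the centroid of triangle PBC ⇒ Y = (1/3, 1/3)
3. E is the centroid of triangle PCY ⇒ E = (4/9, 4/9)
4. L is the centroid of triangle QYB ⇒ L = (5/18, 1/9)
2·[PLE] = 13/54, 2·[BPL] = -5/18
[PLE]:[BPL] = 13/54:-5/18 = -13/15

[PLE]:[BPL] = -13/15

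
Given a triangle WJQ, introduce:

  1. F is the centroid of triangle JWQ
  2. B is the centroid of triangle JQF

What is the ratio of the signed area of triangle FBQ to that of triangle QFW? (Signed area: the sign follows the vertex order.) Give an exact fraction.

Choose coordinates W = (0, 0), J = (1, 0), Q = (0, 1).
1. F is the centroid of triangle JWQ ⇒ F = (1/3, 1/3)
2. B is the centroid of triangle JQF ⇒ B = (4/9, 4/9)
2·[FBQ] = 1/9, 2·[QFW] = -1/3
[FBQ]:[QFW] = 1/9:-1/3 = -1/3

[FBQ]:[QFW] = -1/3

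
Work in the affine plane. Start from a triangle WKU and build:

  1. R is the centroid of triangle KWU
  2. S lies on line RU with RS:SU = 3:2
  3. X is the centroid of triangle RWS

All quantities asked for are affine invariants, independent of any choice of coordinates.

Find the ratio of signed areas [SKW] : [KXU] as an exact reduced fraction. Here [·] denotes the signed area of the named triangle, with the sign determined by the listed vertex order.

Choose coordinates W = (0, 0), K = (1, 0), U = (0, 1).
1. R is the centroid of triangle KWU ⇒ R = (1/3, 1/3)
2. S lies on line RU with RS:SU = 3:2 ⇒ S = (2/15, 11/15)
3. X is the centroid of triangle RWS ⇒ X = (7/45, 16/45)
2·[SKW] = -11/15, 2·[KXU] = -22/45
[SKW]:[KXU] = -11/15:-22/45 = 3/2

[SKW]:[KXU] = 3/2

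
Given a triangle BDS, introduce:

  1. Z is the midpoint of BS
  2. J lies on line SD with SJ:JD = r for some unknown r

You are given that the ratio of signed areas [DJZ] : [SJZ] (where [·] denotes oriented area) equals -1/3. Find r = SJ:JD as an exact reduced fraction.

r = 3

Work in coordinates with B = (0, 0), D = (1, 0), S = (0, 1).
1. Z is the midpoint of BS ⇒ Z = (0, 1/2)
2. With SJ:JD = r, write λ = r/(r+1) so J = S + λ·(D−S); J is affine-linear in λ
Every point depending on J is an affine combination of J and λ-independent points, so each such coordinate is linear in λ; the λ² term in each signed area is a multiple of (D−S)×(D−S) = 0, so 2·[DJZ] and 2·[SJZ] are each linear in λ. Evaluating at λ=0 and λ=1:
  2·[DJZ] = -1/2·λ + 1/2,   2·[SJZ] = -1/2·λ
So [DJZ]:[SJZ] = (-1/2·λ + 1/2) / (-1/2·λ). Setting this equal to -1/3:
  -1/2·λ + 1/2 = -1/3·(-1/2·λ)  ⇒  λ = 3/4
Then r = λ/(1−λ) = (3/4)/(1/4) = 3. Check: with r = 3, J = (3/4, 1/4) and [DJZ]:[SJZ] = -1/3 as required.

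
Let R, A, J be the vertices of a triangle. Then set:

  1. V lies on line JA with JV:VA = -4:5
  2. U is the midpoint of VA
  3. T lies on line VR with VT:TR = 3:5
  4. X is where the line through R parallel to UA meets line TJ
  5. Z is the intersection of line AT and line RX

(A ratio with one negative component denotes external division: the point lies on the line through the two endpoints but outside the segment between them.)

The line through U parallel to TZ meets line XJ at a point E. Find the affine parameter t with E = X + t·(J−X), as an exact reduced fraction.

t = 25/16

Work in coordinates with R = (0, 0), A = (1, 0), J = (0, 1).
1. V lies on line JA with JV:VA = -4:5 ⇒ V = (-4, 5)
2. U is the midpoint of VA ⇒ U = (-3/2, 5/2)
3. T lies on line VR with VT:TR = 3:5 ⇒ T = (-5/2, 25/8)
4. X is where the line through R parallel to UA meets line TJ ⇒ X = (-20/3, 20/3)
5. Z is the intersection of line AT and line RX ⇒ Z = (-25/3, 25/3)
through U parallel to TZ: direction (-35/6, 125/24); meets XJ at E = (15/4, -35/16)
E = X + t·(J−X) with t = 25/16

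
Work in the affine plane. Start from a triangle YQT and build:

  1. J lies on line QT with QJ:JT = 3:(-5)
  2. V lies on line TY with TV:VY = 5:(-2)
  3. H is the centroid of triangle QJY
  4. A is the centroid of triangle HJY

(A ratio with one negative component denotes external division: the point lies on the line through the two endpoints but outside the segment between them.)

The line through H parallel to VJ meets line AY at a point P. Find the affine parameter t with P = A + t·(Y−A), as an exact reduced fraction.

Choose coordinates Y = (0, 0), Q = (1, 0), T = (0, 1).
1. J lies on line QT with QJ:JT = 3:(-5) ⇒ J = (5/2, -3/2)
2. V lies on line TY with TV:VY = 5:(-2) ⇒ V = (0, -2/3)
3. H is the centroid of triangle QJY ⇒ H = (7/6, -1/2)
4. A is the centroid of triangle HJY ⇒ A = (11/9, -2/3)
through H parallel to VJ: direction (5/2, -5/6); meets AY at P = (11/21, -2/7)
P = A + t·(Y−A) with t = 4/7

t = 4/7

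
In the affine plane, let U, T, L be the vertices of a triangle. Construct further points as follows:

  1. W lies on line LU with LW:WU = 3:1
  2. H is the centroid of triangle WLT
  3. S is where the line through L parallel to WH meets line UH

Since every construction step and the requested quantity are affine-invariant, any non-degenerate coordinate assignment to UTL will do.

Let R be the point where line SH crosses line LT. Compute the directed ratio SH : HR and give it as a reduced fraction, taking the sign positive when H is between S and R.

SH:HR = -9

Set U = (0, 0), T = (1, 0), L = (0, 1); any affine frame gives the same invariant.
1. W lies on line LU with LW:WU = 3:1 ⇒ W = (0, 1/4)
2. H is the centroid of triangle WLT ⇒ H = (1/3, 5/12)
3. S is where the line through L parallel to WH meets line UH ⇒ S = (4/3, 5/3)
line SH meets LT at R = (4/9, 5/9)
H = S + t·(R−S) with t = 9/8, so SH:HR = 9/8:-1/8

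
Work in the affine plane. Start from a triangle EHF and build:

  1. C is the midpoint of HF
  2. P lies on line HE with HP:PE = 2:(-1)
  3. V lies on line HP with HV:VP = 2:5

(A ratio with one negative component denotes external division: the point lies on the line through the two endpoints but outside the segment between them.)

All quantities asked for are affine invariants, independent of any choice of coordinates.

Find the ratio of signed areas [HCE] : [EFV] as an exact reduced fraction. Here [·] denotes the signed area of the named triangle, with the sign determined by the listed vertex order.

Assign E = (0, 0), H = (1, 0), F = (0, 1) — the answer is frame-independent, so this choice is without loss of generality.
1. C is the midpoint of HF ⇒ C = (1/2, 1/2)
2. P lies on line HE with HP:PE = 2:(-1) ⇒ P = (-1, 0)
3. V lies on line HP with HV:VP = 2:5 ⇒ V = (3/7, 0)
2·[HCE] = 1/2, 2·[EFV] = -3/7
[HCE]:[EFV] = 1/2:-3/7 = -7/6

[HCE]:[EFV] = -7/6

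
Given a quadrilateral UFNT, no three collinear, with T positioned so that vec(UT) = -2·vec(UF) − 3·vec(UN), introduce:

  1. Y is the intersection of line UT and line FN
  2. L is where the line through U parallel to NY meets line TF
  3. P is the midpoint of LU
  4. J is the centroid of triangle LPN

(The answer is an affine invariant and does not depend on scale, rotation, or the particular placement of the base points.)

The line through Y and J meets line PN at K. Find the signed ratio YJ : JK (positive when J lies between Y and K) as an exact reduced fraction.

YJ:JK = 19/5

Work in coordinates with U = (0, 0), F = (1, 0), N = (0, 1), T = (-2, -3).
1. Y is the intersection of line UT and line FN ⇒ Y = (2/5, 3/5)
2. L is where the line through U parallel to NY meets line TF ⇒ L = (1/2, -1/2)
3. P is the midpoint of LU ⇒ P = (1/4, -1/4)
4. J is the centroid of triangle LPN ⇒ J = (1/4, 1/12)
line YJ meets PN at K = (4/19, -1/19)
J = Y + t·(K−Y) with t = 19/24, so YJ:JK = 19/24:5/24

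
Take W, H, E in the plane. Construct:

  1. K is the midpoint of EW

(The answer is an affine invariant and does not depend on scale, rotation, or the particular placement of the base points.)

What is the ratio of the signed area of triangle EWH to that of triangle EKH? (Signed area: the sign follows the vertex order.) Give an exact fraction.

[EWH]:[EKH] = 2

Set W = (0, 0), H = (1, 0), E = (0, 1); any affine frame gives the same invariant.
1. K is the midpoint of EW ⇒ K = (0, 1/2)
2·[EWH] = 1, 2·[EKH] = 1/2
[EWH]:[EKH] = 1:1/2 = 2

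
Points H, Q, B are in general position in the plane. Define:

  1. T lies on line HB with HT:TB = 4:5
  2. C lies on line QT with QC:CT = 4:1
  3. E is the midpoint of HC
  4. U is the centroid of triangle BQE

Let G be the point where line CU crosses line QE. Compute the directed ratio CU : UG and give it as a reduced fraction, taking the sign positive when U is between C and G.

CU:UG = -17/65

Assign H = (0, 0), Q = (1, 0), B = (0, 1) — the answer is frame-independent, so this choice is without loss of generality.
1. T lies on line HB with HT:TB = 4:5 ⇒ T = (0, 4/9)
2. C lies on line QT with QC:CT = 4:1 ⇒ C = (1/5, 16/45)
3. E is the midpoint of HC ⇒ E = (1/10, 8/45)
4. U is the centroid of triangle BQE ⇒ U = (11/30, 53/135)
line CU meets QE at G = (-23/85, 64/255)
U = C + t·(G−C) with t = -17/48, so CU:UG = -17/48:65/48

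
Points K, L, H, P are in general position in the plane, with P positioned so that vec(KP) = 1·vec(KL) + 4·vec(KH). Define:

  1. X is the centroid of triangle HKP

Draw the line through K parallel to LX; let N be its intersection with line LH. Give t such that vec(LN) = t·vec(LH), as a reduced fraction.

t = 5/3

Choose coordinates K = (0, 0), L = (1, 0), H = (0, 1), P = (1, 4).
1. X is the centroid of triangle HKP ⇒ X = (1/3, 5/3)
through K parallel to LX: direction (-2/3, 5/3); meets LH at N = (-2/3, 5/3)
N = L + t·(H−L) with t = 5/3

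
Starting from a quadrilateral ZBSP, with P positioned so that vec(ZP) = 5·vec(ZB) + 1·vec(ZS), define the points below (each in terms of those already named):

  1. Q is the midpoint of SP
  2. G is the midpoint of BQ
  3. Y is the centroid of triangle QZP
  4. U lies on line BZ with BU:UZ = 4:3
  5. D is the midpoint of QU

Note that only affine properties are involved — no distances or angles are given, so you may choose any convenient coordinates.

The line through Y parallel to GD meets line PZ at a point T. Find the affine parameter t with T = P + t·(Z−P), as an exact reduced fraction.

Assign Z = (0, 0), B = (1, 0), S = (0, 1), P = (5, 1) — the answer is frame-independent, so this choice is without loss of generality.
1. Q is the midpoint of SP ⇒ Q = (5/2, 1)
2. G is the midpoint of BQ ⇒ G = (7/4, 1/2)
3. Y is the centroid of triangle QZP ⇒ Y = (5/2, 2/3)
4. U lies on line BZ with BU:UZ = 4:3 ⇒ U = (3/7, 0)
5. D is the midpoint of QU ⇒ D = (41/28, 1/2)
through Y parallel to GD: direction (-2/7, 0); meets PZ at T = (10/3, 2/3)
T = P + t·(Z−P) with t = 1/3

t = 1/3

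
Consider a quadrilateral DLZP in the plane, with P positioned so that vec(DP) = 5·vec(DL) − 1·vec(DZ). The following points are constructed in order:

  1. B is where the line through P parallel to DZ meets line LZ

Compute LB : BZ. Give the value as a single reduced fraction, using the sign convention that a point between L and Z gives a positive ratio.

LB:BZ = -4/5

Work in coordinates with D = (0, 0), L = (1, 0), Z = (0, 1), P = (5, -1).
1. B is where the line through P parallel to DZ meets line LZ ⇒ B = (5, -4)
B = L + t·(Z−L) with t = -4, so LB:BZ = t:(1−t) = -4:5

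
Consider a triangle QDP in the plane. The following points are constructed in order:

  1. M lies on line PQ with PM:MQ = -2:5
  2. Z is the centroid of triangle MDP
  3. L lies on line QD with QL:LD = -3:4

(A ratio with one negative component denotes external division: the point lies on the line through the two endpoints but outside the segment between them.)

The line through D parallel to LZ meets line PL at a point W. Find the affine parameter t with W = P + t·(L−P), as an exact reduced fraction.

t = 19/3

Choose coordinates Q = (0, 0), D = (1, 0), P = (0, 1).
1. M lies on line PQ with PM:MQ = -2:5 ⇒ M = (0, 5/3)
2. Z is the centroid of triangle MDP ⇒ Z = (1/3, 8/9)
3. L lies on line QD with QL:LD = -3:4 ⇒ L = (-3, 0)
through D parallel to LZ: direction (10/3, 8/9); meets PL at W = (-19, -16/3)
W = P + t·(L−P) with t = 19/3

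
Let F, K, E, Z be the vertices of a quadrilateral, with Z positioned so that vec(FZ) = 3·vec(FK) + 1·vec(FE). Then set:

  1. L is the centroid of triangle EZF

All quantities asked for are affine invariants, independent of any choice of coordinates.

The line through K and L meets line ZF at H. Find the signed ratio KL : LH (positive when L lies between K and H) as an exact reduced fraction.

KL:LH = -2

Choose coordinates F = (0, 0), K = (1, 0), E = (0, 1), Z = (3, 1).
1. L is the centroid of triangle EZF ⇒ L = (1, 2/3)
line KL meets ZF at H = (1, 1/3)
L = K + t·(H−K) with t = 2, so KL:LH = 2:-1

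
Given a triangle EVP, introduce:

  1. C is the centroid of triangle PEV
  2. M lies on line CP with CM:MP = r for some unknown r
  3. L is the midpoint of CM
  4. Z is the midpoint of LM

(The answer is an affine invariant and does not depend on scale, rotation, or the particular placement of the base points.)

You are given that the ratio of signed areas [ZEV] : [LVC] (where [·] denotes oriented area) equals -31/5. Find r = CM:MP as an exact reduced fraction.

r = 5/3

Assign E = (0, 0), V = (1, 0), P = (0, 1) — the answer is frame-independent, so this choice is without loss of generality.
1. C is the centroid of triangle PEV ⇒ C = (1/3, 1/3)
2. With CM:MP = r, write λ = r/(r+1) so M = C + λ·(P−C); M is affine-linear in λ
3. L is the midpoint of CM ⇒ L is an affine combination of earlier points and hence also affine-linear in λ
4. Z is the midpoint of LM ⇒ Z is an affine combination of earlier points and hence also affine-linear in λ
Every point depending on M is an affine combination of M and λ-independent points, so each such coordinate is linear in λ; the λ² term in each signed area is a multiple of (P−C)×(P−C) = 0, so 2·[ZEV] and 2·[LVC] are each linear in λ. Evaluating at λ=0 and λ=1:
  2·[ZEV] = 1/2·λ + 1/3,   2·[LVC] = -1/6·λ
So [ZEV]:[LVC] = (1/2·λ + 1/3) / (-1/6·λ). Setting this equal to -31/5:
  1/2·λ + 1/3 = -31/5·(-1/6·λ)  ⇒  λ = 5/8
Then r = λ/(1−λ) = (5/8)/(3/8) = 5/3. Check: with r = 5/3, M = (1/8, 3/4) and [ZEV]:[LVC] = -31/5 as required.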